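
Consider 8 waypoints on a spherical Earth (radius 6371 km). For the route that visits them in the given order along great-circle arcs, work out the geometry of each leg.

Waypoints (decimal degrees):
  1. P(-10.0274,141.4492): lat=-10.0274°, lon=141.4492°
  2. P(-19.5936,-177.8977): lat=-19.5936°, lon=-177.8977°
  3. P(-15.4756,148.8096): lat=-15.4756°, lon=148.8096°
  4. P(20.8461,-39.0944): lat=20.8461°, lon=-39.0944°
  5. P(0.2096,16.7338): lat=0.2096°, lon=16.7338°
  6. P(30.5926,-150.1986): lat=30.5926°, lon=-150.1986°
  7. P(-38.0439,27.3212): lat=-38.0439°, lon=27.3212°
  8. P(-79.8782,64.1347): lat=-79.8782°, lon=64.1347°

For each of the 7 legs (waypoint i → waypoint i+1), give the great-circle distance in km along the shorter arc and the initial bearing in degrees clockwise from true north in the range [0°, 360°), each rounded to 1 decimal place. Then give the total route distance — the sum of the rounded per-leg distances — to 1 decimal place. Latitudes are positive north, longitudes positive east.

Leg 1: φ1=-0.1750111, φ2=-0.3419728, Δφ=-0.1669617, Δλ=-5.5736549 rad; a=sin²(Δφ/2)+cosφ1·cosφ2·sin²(Δλ/2)=0.1188952759; c=2·atan2(√a, √(1-a))=0.704076868; dist=6371·c=4485.674 ≈ 4485.7 km; running total=4485.7 km
Leg 1 bearing: y=sinΔλ·cosφ2=0.61375374, x=cosφ1·sinφ2-sinφ1·cosφ2·cosΔλ=-0.20577439; θ=atan2(y, x)=108.5349° ≈ 108.5°
Leg 2: φ1=-0.3419728, φ2=-0.2701002, Δφ=0.0718727, Δλ=5.7021181 rad; a=sin²(Δφ/2)+cosφ1·cosφ2·sin²(Δλ/2)=0.0757975195; c=2·atan2(√a, √(1-a))=0.557831565; dist=6371·c=3553.945 ≈ 3553.9 km; running total=8039.6 km
Leg 2 bearing: y=sinΔλ·cosφ2=-0.52901491, x=cosφ1·sinφ2-sinφ1·cosφ2·cosΔλ=0.01876830; θ=atan2(y, x)=-87.9681° <0 so +360° → 272.0319° ≈ 272.0°
Leg 3: φ1=-0.2701002, φ2=0.3638331, Δφ=0.6339333, Δλ=-3.2795435 rad; a=sin²(Δφ/2)+cosφ1·cosφ2·sin²(Δλ/2)=0.9935269611; c=2·atan2(√a, √(1-a))=2.980508154; dist=6371·c=18988.817 ≈ 18988.8 km; running total=27028.4 km
Leg 3 bearing: y=sinΔλ·cosφ2=0.12851200, x=cosφ1·sinφ2-sinφ1·cosφ2·cosΔλ=0.09596468; θ=atan2(y, x)=53.2499° ≈ 53.2°
Leg 4: φ1=0.3638331, φ2=0.0036582, Δφ=-0.3601749, Δλ=0.9743859 rad; a=sin²(Δφ/2)+cosφ1·cosφ2·sin²(Δλ/2)=0.2368964964; c=2·atan2(√a, √(1-a))=1.016662423; dist=6371·c=6477.156 ≈ 6477.2 km; running total=33505.6 km
Leg 4 bearing: y=sinΔλ·cosφ2=0.82735159, x=cosφ1·sinφ2-sinφ1·cosφ2·cosΔλ=-0.19645747; θ=atan2(y, x)=103.3577° ≈ 103.4°
Leg 5: φ1=0.0036582, φ2=0.5339416, Δφ=0.5302834, Δλ=-2.9135200 rad; a=sin²(Δφ/2)+cosφ1·cosφ2·sin²(Δλ/2)=0.9183244446; c=2·atan2(√a, √(1-a))=2.561932580; dist=6371·c=16322.072 ≈ 16322.1 km; running total=49827.7 km
Leg 5 bearing: y=sinΔλ·cosφ2=-0.19462907, x=cosφ1·sinφ2-sinφ1·cosφ2·cosΔλ=0.51199430; θ=atan2(y, x)=-20.8138° <0 so +360° → 339.1862° ≈ 339.2°
Leg 6: φ1=0.5339416, φ2=-0.6639913, Δφ=-1.1979329, Δλ=3.0983050 rad; a=sin²(Δφ/2)+cosφ1·cosφ2·sin²(Δλ/2)=0.9954601982; c=2·atan2(√a, √(1-a))=3.006734382; dist=6371·c=19155.905 ≈ 19155.9 km; running total=68983.6 km
Leg 6 bearing: y=sinΔλ·cosφ2=0.03408006, x=cosφ1·sinφ2-sinφ1·cosφ2·cosΔλ=-0.13005890; θ=atan2(y, x)=165.3166° ≈ 165.3°
Leg 7: φ1=-0.6639913, φ2=-1.3941376, Δφ=-0.7301463, Δλ=0.6425168 rad; a=sin²(Δφ/2)+cosφ1·cosφ2·sin²(Δλ/2)=0.1412610421; c=2·atan2(√a, √(1-a))=0.770621453; dist=6371·c=4909.629 ≈ 4909.6 km; running total=73893.2 km
Leg 7 bearing: y=sinΔλ·cosφ2=0.10530634, x=cosφ1·sinφ2-sinφ1·cosφ2·cosΔλ=-0.68857535; θ=atan2(y, x)=171.3049° ≈ 171.3°

Leg 1: dist=4485.7 km, bearing=108.5°
Leg 2: dist=3553.9 km, bearing=272.0°
Leg 3: dist=18988.8 km, bearing=53.2°
Leg 4: dist=6477.2 km, bearing=103.4°
Leg 5: dist=16322.1 km, bearing=339.2°
Leg 6: dist=19155.9 km, bearing=165.3°
Leg 7: dist=4909.6 km, bearing=171.3°
Total: 73893.2 km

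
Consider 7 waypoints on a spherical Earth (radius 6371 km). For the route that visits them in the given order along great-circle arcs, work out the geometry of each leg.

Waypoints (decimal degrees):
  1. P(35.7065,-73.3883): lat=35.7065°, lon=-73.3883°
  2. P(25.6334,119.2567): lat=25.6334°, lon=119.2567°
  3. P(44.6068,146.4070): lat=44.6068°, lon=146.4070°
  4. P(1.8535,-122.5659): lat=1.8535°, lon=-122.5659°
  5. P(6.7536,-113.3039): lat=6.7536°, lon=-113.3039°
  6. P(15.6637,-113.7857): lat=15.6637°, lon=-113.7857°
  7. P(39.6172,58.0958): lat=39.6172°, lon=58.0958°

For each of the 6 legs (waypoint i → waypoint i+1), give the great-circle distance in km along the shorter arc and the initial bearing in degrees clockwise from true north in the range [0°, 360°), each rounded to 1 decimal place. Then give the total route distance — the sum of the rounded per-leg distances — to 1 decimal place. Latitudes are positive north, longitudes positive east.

Leg 1: φ1=0.6231960, φ2=0.4473872, Δφ=-0.1758088, Δλ=3.3622895 rad; a=sin²(Δφ/2)+cosφ1·cosφ2·sin²(Δλ/2)=0.7309277921; c=2·atan2(√a, √(1-a))=2.050882472; dist=6371·c=13066.172 ≈ 13066.2 km; running total=13066.2 km
Leg 1 bearing: y=sinΔλ·cosφ2=-0.19736468, x=cosφ1·sinφ2-sinφ1·cosφ2·cosΔλ=0.86471764; θ=atan2(y, x)=-12.8570° <0 so +360° → 347.1430° ≈ 347.1°
Leg 2: φ1=0.4473872, φ2=0.7785355, Δφ=0.3311483, Δλ=0.4738621 rad; a=sin²(Δφ/2)+cosφ1·cosφ2·sin²(Δλ/2)=0.0625284039; c=2·atan2(√a, √(1-a))=0.505477839; dist=6371·c=3220.399 ≈ 3220.4 km; running total=16286.6 km
Leg 2 bearing: y=sinΔλ·cosφ2=0.32487815, x=cosφ1·sinφ2-sinφ1·cosφ2·cosΔλ=0.35906629; θ=atan2(y, x)=42.1384° ≈ 42.1°
Leg 3: φ1=0.7785355, φ2=0.0323497, Δφ=-0.7461859, Δλ=-4.6944627 rad; a=sin²(Δφ/2)+cosφ1·cosφ2·sin²(Δλ/2)=0.4950209625; c=2·atan2(√a, √(1-a))=1.560838087; dist=6371·c=9944.099 ≈ 9944.1 km; running total=26230.7 km
Leg 3 bearing: y=sinΔλ·cosφ2=0.99931621, x=cosφ1·sinφ2-sinφ1·cosφ2·cosΔλ=0.03560834; θ=atan2(y, x)=87.9593° ≈ 88.0°
Leg 4: φ1=0.0323497, φ2=0.1178726, Δφ=0.0855229, Δλ=0.1616524 rad; a=sin²(Δφ/2)+cosφ1·cosφ2·sin²(Δλ/2)=0.0082974675; c=2·atan2(√a, √(1-a))=0.182433756; dist=6371·c=1162.285 ≈ 1162.3 km; running total=27393.0 km
Leg 4 bearing: y=sinΔλ·cosφ2=0.15983246, x=cosφ1·sinφ2-sinφ1·cosφ2·cosΔλ=0.08583742; θ=atan2(y, x)=61.7621° ≈ 61.8°
Leg 5: φ1=0.1178726, φ2=0.2733831, Δφ=0.1555106, Δλ=-0.0084090 rad; a=sin²(Δφ/2)+cosφ1·cosφ2·sin²(Δλ/2)=0.0060506139; c=2·atan2(√a, √(1-a))=0.155728697; dist=6371·c=992.148 ≈ 992.1 km; running total=28385.1 km
Leg 5 bearing: y=sinΔλ·cosφ2=-0.00809662, x=cosφ1·sinφ2-sinφ1·cosφ2·cosΔλ=0.15488854; θ=atan2(y, x)=-2.9923° <0 so +360° → 357.0077° ≈ 357.0°
Leg 6: φ1=0.2733831, φ2=0.6914506, Δφ=0.4180674, Δλ=2.9998981 rad; a=sin²(Δφ/2)+cosφ1·cosφ2·sin²(Δλ/2)=0.7810600903; c=2·atan2(√a, √(1-a))=2.167743429; dist=6371·c=13810.693 ≈ 13810.7 km; running total=42195.8 km
Leg 6 bearing: y=sinΔλ·cosφ2=0.10878554, x=cosφ1·sinφ2-sinφ1·cosφ2·cosΔλ=0.81986987; θ=atan2(y, x)=7.5582° ≈ 7.6°

Leg 1: dist=13066.2 km, bearing=347.1°
Leg 2: dist=3220.4 km, bearing=42.1°
Leg 3: dist=9944.1 km, bearing=88.0°
Leg 4: dist=1162.3 km, bearing=61.8°
Leg 5: dist=992.1 km, bearing=357.0°
Leg 6: dist=13810.7 km, bearing=7.6°
Total: 42195.8 km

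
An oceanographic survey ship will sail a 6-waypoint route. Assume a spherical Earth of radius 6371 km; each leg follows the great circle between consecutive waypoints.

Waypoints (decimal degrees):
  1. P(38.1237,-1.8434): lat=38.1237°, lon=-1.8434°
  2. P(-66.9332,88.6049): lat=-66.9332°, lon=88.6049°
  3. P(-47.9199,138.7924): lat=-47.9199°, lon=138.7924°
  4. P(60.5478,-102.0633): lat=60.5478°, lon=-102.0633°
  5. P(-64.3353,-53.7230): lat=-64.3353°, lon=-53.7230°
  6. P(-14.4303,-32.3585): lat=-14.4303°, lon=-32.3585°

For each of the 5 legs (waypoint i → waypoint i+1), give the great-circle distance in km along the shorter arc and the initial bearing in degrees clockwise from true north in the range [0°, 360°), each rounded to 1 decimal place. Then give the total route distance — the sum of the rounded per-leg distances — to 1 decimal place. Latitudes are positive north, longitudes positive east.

Leg 1: φ1=0.6653841, φ2=-1.1682047, Δφ=-1.8335888, Δλ=1.5786206 rad; a=sin²(Δφ/2)+cosφ1·cosφ2·sin²(Δλ/2)=0.7852070494; c=2·atan2(√a, √(1-a))=2.177806258; dist=6371·c=13874.804 ≈ 13874.8 km; running total=13874.8 km
Leg 1 bearing: y=sinΔλ·cosφ2=0.39179207, x=cosφ1·sinφ2-sinφ1·cosφ2·cosΔλ=-0.72189108; θ=atan2(y, x)=151.5100° ≈ 151.5°
Leg 2: φ1=-1.1682047, φ2=-0.8363600, Δφ=0.3318447, Δλ=0.8759371 rad; a=sin²(Δφ/2)+cosφ1·cosφ2·sin²(Δλ/2)=0.0745055857; c=2·atan2(√a, √(1-a))=0.552931071; dist=6371·c=3522.724 ≈ 3522.7 km; running total=17397.5 km
Leg 2 bearing: y=sinΔλ·cosφ2=0.51478610, x=cosφ1·sinφ2-sinφ1·cosφ2·cosΔλ=0.10398693; θ=atan2(y, x)=78.5799° ≈ 78.6°
Leg 3: φ1=-0.8363600, φ2=1.0567585, Δφ=1.8931185, Δλ=-4.2037250 rad; a=sin²(Δφ/2)+cosφ1·cosφ2·sin²(Δλ/2)=0.9033850590; c=2·atan2(√a, √(1-a))=2.509461503; dist=6371·c=15987.779 ≈ 15987.8 km; running total=33385.3 km
Leg 3 bearing: y=sinΔλ·cosφ2=0.42944641, x=cosφ1·sinφ2-sinφ1·cosφ2·cosΔλ=0.40582972; θ=atan2(y, x)=46.6196° ≈ 46.6°
Leg 4: φ1=1.0567585, φ2=-1.1228628, Δφ=-2.1796213, Δλ=0.8436974 rad; a=sin²(Δφ/2)+cosφ1·cosφ2·sin²(Δλ/2)=0.8216535032; c=2·atan2(√a, √(1-a))=2.269606245; dist=6371·c=14459.661 ≈ 14459.7 km; running total=47845.0 km
Leg 4 bearing: y=sinΔλ·cosφ2=0.32357444, x=cosφ1·sinφ2-sinφ1·cosφ2·cosΔλ=-0.69387007; θ=atan2(y, x)=154.9988° ≈ 155.0°
Leg 5: φ1=-1.1228628, φ2=-0.2518562, Δφ=0.8710066, Δλ=0.3728809 rad; a=sin²(Δφ/2)+cosφ1·cosφ2·sin²(Δλ/2)=0.1923831643; c=2·atan2(√a, √(1-a))=0.908113987; dist=6371·c=5785.594 ≈ 5785.6 km; running total=53630.6 km
Leg 5 bearing: y=sinΔλ·cosφ2=0.35280673, x=cosφ1·sinφ2-sinφ1·cosφ2·cosΔλ=0.70499287; θ=atan2(y, x)=26.5852° ≈ 26.6°

Leg 1: dist=13874.8 km, bearing=151.5°
Leg 2: dist=3522.7 km, bearing=78.6°
Leg 3: dist=15987.8 km, bearing=46.6°
Leg 4: dist=14459.7 km, bearing=155.0°
Leg 5: dist=5785.6 km, bearing=26.6°
Total: 53630.6 km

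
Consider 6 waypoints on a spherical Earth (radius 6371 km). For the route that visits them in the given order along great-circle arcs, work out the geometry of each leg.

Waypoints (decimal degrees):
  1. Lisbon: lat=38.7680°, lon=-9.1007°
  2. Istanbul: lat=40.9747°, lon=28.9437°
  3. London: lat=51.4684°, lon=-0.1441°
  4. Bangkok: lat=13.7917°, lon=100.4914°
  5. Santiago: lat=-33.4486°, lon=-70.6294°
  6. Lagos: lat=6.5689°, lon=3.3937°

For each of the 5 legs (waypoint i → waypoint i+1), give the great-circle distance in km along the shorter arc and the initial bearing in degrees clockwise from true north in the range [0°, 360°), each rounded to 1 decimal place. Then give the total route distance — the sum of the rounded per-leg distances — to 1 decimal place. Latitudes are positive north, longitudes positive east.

Leg 1: dist=3230.3 km, bearing=73.4°
Leg 2: dist=2500.6 km, bearing=307.7°
Leg 3: dist=9530.4 km, bearing=73.2°
Leg 4: dist=17652.3 km, bearing=200.8°
Leg 5: dist=8950.8 km, bearing=75.5°
Total: 41864.4 km

Leg 1: φ1=0.6766292, φ2=0.7151434, Δφ=0.0385142, Δλ=0.6640000 rad; a=sin²(Δφ/2)+cosφ1·cosφ2·sin²(Δλ/2)=0.0629064666; c=2·atan2(√a, √(1-a))=0.507037158; dist=6371·c=3230.334 ≈ 3230.3 km; running total=3230.3 km
Leg 1 bearing: y=sinΔλ·cosφ2=0.46528482, x=cosφ1·sinφ2-sinφ1·cosφ2·cosΔλ=0.13894965; θ=atan2(y, x)=73.3726° ≈ 73.4°
Leg 2: φ1=0.7151434, φ2=0.8982930, Δφ=0.1831496, Δλ=-0.5076779 rad; a=sin²(Δφ/2)+cosφ1·cosφ2·sin²(Δλ/2)=0.0380221503; c=2·atan2(√a, √(1-a))=0.392500000; dist=6371·c=2500.618 ≈ 2500.6 km; running total=5730.9 km
Leg 2 bearing: y=sinΔλ·cosφ2=-0.30284485, x=cosφ1·sinφ2-sinφ1·cosφ2·cosΔλ=0.23364687; θ=atan2(y, x)=-52.3496° <0 so +360° → 307.6504° ≈ 307.7°
Leg 3: φ1=0.8982930, φ2=0.2407106, Δφ=-0.6575825, Δλ=1.7564208 rad; a=sin²(Δφ/2)+cosφ1·cosφ2·sin²(Δλ/2)=0.4625850730; c=2·atan2(√a, √(1-a))=1.495896461; dist=6371·c=9530.356 ≈ 9530.4 km; running total=15261.3 km
Leg 3 bearing: y=sinΔλ·cosφ2=0.95448530, x=cosφ1·sinφ2-sinφ1·cosφ2·cosΔλ=0.28871840; θ=atan2(y, x)=73.1702° ≈ 73.2°
Leg 4: φ1=0.2407106, φ2=-0.5837882, Δφ=-0.8244988, Δλ=-2.9866214 rad; a=sin²(Δφ/2)+cosφ1·cosφ2·sin²(Δλ/2)=0.9660064486; c=2·atan2(√a, √(1-a))=2.770724060; dist=6371·c=17652.283 ≈ 17652.3 km; running total=32913.6 km
Leg 4 bearing: y=sinΔλ·cosφ2=-0.12878808, x=cosφ1·sinφ2-sinφ1·cosφ2·cosΔλ=-0.33877070; θ=atan2(y, x)=-159.1850° <0 so +360° → 200.8150° ≈ 200.8°
Leg 5: φ1=-0.5837882, φ2=0.1146489, Δφ=0.6984371, Δλ=1.2919468 rad; a=sin²(Δφ/2)+cosφ1·cosφ2·sin²(Δλ/2)=0.4174497491; c=2·atan2(√a, √(1-a))=1.404936416; dist=6371·c=8950.8499 ≈ 8950.8 km; running total=41864.4 km
Leg 5 bearing: y=sinΔλ·cosφ2=0.95506134, x=cosφ1·sinφ2-sinφ1·cosφ2·cosΔλ=0.24616998; θ=atan2(y, x)=75.5464° ≈ 75.5°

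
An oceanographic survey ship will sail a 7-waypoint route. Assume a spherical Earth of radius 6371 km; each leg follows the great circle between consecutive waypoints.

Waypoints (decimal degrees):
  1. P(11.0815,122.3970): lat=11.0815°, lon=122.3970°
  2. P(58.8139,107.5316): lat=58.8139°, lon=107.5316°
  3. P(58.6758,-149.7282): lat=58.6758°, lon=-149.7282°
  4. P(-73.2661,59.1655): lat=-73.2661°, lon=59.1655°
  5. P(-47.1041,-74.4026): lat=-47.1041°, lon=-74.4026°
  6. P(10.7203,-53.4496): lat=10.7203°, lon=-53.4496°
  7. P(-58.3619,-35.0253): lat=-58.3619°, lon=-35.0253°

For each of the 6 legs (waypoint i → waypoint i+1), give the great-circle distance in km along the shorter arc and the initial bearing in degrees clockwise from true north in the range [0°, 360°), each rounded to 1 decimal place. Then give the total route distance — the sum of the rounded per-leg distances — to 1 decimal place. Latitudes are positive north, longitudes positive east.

Leg 1: φ1=0.1934087, φ2=1.0264962, Δφ=0.8330875, Δλ=-0.2594502 rad; a=sin²(Δφ/2)+cosφ1·cosφ2·sin²(Δλ/2)=0.1722067576; c=2·atan2(√a, √(1-a))=0.855837290; dist=6371·c=5452.539 ≈ 5452.5 km; running total=5452.5 km
Leg 1 bearing: y=sinΔλ·cosφ2=-0.13284616, x=cosφ1·sinφ2-sinφ1·cosφ2·cosΔλ=0.74334263; θ=atan2(y, x)=-10.1326° <0 so +360° → 349.8674° ≈ 349.9°
Leg 2: φ1=1.0264962, φ2=1.0240859, Δφ=-0.0024103, Δλ=-4.4900305 rad; a=sin²(Δφ/2)+cosφ1·cosφ2·sin²(Δλ/2)=0.1642872968; c=2·atan2(√a, √(1-a))=0.834665773; dist=6371·c=5317.656 ≈ 5317.7 km; running total=10770.2 km
Leg 2 bearing: y=sinΔλ·cosφ2=0.50708055, x=cosφ1·sinφ2-sinφ1·cosφ2·cosΔλ=0.54042321; θ=atan2(y, x)=43.1769° ≈ 43.2°
Leg 3: φ1=1.0240859, φ2=-1.2787347, Δφ=-2.3028206, Δλ=3.6458829 rad; a=sin²(Δφ/2)+cosφ1·cosφ2·sin²(Δλ/2)=0.9745591861; c=2·atan2(√a, √(1-a))=2.821220776; dist=6371·c=17973.998 ≈ 17974.0 km; running total=28744.2 km
Leg 3 bearing: y=sinΔλ·cosφ2=-0.13912242, x=cosφ1·sinφ2-sinφ1·cosφ2·cosΔλ=-0.28252304; θ=atan2(y, x)=-153.7830° <0 so +360° → 206.2170° ≈ 206.2°
Leg 4: φ1=-1.2787347, φ2=-0.8221216, Δφ=0.4566130, Δλ=-2.3312031 rad; a=sin²(Δφ/2)+cosφ1·cosφ2·sin²(Δλ/2)=0.2167532944; c=2·atan2(√a, √(1-a))=0.968551953; dist=6371·c=6170.644 ≈ 6170.6 km; running total=34914.8 km
Leg 4 bearing: y=sinΔλ·cosφ2=-0.49318220, x=cosφ1·sinφ2-sinφ1·cosφ2·cosΔλ=-0.66019431; θ=atan2(y, x)=-143.2393° <0 so +360° → 216.7607° ≈ 216.8°
Leg 5: φ1=-0.8221216, φ2=0.1871045, Δφ=1.0092262, Δλ=0.3656988 rad; a=sin²(Δφ/2)+cosφ1·cosφ2·sin²(Δλ/2)=0.2558541994; c=2·atan2(√a, √(1-a))=1.060665294; dist=6371·c=6757.499 ≈ 6757.5 km; running total=41672.3 km
Leg 5 bearing: y=sinΔλ·cosφ2=0.35136076, x=cosφ1·sinφ2-sinφ1·cosφ2·cosΔλ=0.79882221; θ=atan2(y, x)=23.7422° ≈ 23.7°
Leg 6: φ1=0.1871045, φ2=-1.0186073, Δφ=-1.2057118, Δλ=0.3215647 rad; a=sin²(Δφ/2)+cosφ1·cosφ2·sin²(Δλ/2)=0.3346949939; c=2·atan2(√a, √(1-a))=1.233846466; dist=6371·c=7860.836 ≈ 7860.8 km; running total=49533.1 km
Leg 6 bearing: y=sinΔλ·cosφ2=0.16578547, x=cosφ1·sinφ2-sinφ1·cosφ2·cosΔλ=-0.92909214; θ=atan2(y, x)=169.8827° ≈ 169.9°

Leg 1: dist=5452.5 km, bearing=349.9°
Leg 2: dist=5317.7 km, bearing=43.2°
Leg 3: dist=17974.0 km, bearing=206.2°
Leg 4: dist=6170.6 km, bearing=216.8°
Leg 5: dist=6757.5 km, bearing=23.7°
Leg 6: dist=7860.8 km, bearing=169.9°
Total: 49533.1 km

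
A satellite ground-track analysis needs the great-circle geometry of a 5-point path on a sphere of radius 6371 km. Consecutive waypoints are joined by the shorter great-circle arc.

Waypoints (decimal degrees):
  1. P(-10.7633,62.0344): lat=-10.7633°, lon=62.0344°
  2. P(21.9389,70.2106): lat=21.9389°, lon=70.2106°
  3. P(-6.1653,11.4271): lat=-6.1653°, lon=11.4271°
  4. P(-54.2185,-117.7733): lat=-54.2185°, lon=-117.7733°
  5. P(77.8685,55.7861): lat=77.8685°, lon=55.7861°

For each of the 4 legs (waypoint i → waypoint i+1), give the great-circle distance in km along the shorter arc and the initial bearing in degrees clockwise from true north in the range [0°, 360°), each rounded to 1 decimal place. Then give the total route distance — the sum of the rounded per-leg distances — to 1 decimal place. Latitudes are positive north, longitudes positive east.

Leg 1: φ1=-0.1878550, φ2=0.3829060, Δφ=0.5707611, Δλ=0.1427016 rad; a=sin²(Δφ/2)+cosφ1·cosφ2·sin²(Δλ/2)=0.0838863015; c=2·atan2(√a, √(1-a))=0.587683251; dist=6371·c=3744.130 ≈ 3744.1 km; running total=3744.1 km
Leg 1 bearing: y=sinΔλ·cosφ2=0.13191877, x=cosφ1·sinφ2-sinφ1·cosφ2·cosΔλ=0.53851184; θ=atan2(y, x)=13.7646° ≈ 13.8°
Leg 2: φ1=0.3829060, φ2=-0.1076048, Δφ=-0.4905108, Δλ=-1.0259656 rad; a=sin²(Δφ/2)+cosφ1·cosφ2·sin²(Δλ/2)=0.2810823038; c=2·atan2(√a, √(1-a))=1.117606716; dist=6371·c=7120.272 ≈ 7120.3 km; running total=10864.4 km
Leg 2 bearing: y=sinΔλ·cosφ2=-0.85026864, x=cosφ1·sinφ2-sinφ1·cosφ2·cosΔλ=-0.29213594; θ=atan2(y, x)=-108.9617° <0 so +360° → 251.0383° ≈ 251.0°
Leg 3: φ1=-0.1076048, φ2=-0.9462913, Δφ=-0.8386866, Δλ=-2.2549724 rad; a=sin²(Δφ/2)+cosφ1·cosφ2·sin²(Δλ/2)=0.6401421600; c=2·atan2(√a, √(1-a))=1.854886616; dist=6371·c=11817.483 ≈ 11817.5 km; running total=22681.9 km
Leg 3 bearing: y=sinΔλ·cosφ2=-0.45310418, x=cosφ1·sinφ2-sinφ1·cosφ2·cosΔλ=-0.84624896; θ=atan2(y, x)=-151.8342° <0 so +360° → 208.1658° ≈ 208.2°
Leg 4: φ1=-0.9462913, φ2=1.3590617, Δφ=2.3053530, Δλ=3.0291830 rad; a=sin²(Δφ/2)+cosφ1·cosφ2·sin²(Δλ/2)=0.9576187460; c=2·atan2(√a, √(1-a))=2.726893288; dist=6371·c=17373.037 ≈ 17373.0 km; running total=40054.9 km
Leg 4 bearing: y=sinΔλ·cosφ2=0.02357386, x=cosφ1·sinφ2-sinφ1·cosφ2·cosΔλ=0.40222457; θ=atan2(y, x)=3.3542° ≈ 3.4°

Leg 1: dist=3744.1 km, bearing=13.8°
Leg 2: dist=7120.3 km, bearing=251.0°
Leg 3: dist=11817.5 km, bearing=208.2°
Leg 4: dist=17373.0 km, bearing=3.4°
Total: 40054.9 km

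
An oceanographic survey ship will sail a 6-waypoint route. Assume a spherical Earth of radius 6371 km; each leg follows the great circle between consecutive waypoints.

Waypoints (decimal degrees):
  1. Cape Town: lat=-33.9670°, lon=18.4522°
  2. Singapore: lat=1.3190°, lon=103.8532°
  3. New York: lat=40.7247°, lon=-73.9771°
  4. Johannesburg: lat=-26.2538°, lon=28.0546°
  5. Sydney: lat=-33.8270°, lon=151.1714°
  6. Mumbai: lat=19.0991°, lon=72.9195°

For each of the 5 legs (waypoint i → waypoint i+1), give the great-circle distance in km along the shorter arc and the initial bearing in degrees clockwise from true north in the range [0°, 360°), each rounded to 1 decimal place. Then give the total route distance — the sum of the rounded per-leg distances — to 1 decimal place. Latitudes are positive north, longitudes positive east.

Leg 1: φ1=-0.5928360, φ2=0.0230209, Δφ=0.6158569, Δλ=1.4905286 rad; a=sin²(Δφ/2)+cosφ1·cosφ2·sin²(Δλ/2)=0.4731896489; c=2·atan2(√a, √(1-a))=1.517149896; dist=6371·c=9665.762 ≈ 9665.8 km; running total=9665.8 km
Leg 1 bearing: y=sinΔλ·cosφ2=0.99651616, x=cosφ1·sinφ2-sinφ1·cosφ2·cosΔλ=0.06387769; θ=atan2(y, x)=86.3323° ≈ 86.3°
Leg 2: φ1=0.0230209, φ2=0.7107801, Δφ=0.6877592, Δλ=-3.1037242 rad; a=sin²(Δφ/2)+cosφ1·cosφ2·sin²(Δλ/2)=0.8710455397; c=2·atan2(√a, √(1-a))=2.406980943; dist=6371·c=15334.876 ≈ 15334.9 km; running total=25000.7 km
Leg 2 bearing: y=sinΔλ·cosφ2=-0.02869183, x=cosφ1·sinφ2-sinφ1·cosφ2·cosΔλ=0.66968471; θ=atan2(y, x)=-2.4533° <0 so +360° → 357.5467° ≈ 357.5°
Leg 3: φ1=0.7107801, φ2=-0.4582153, Δφ=-1.1689954, Δλ=1.7807891 rad; a=sin²(Δφ/2)+cosφ1·cosφ2·sin²(Δλ/2)=0.7151396949; c=2·atan2(√a, √(1-a))=2.015598587; dist=6371·c=12841.379 ≈ 12841.4 km; running total=37842.1 km
Leg 3 bearing: y=sinΔλ·cosφ2=0.87714193, x=cosφ1·sinφ2-sinφ1·cosφ2·cosΔλ=-0.21326436; θ=atan2(y, x)=103.6655° ≈ 103.7°
Leg 4: φ1=-0.4582153, φ2=-0.5903925, Δφ=-0.1321773, Δλ=2.1487935 rad; a=sin²(Δφ/2)+cosφ1·cosφ2·sin²(Δλ/2)=0.5803972803; c=2·atan2(√a, √(1-a))=1.732291963; dist=6371·c=11036.432 ≈ 11036.4 km; running total=48878.5 km
Leg 4 bearing: y=sinΔλ·cosφ2=0.69577851, x=cosφ1·sinφ2-sinφ1·cosφ2·cosΔλ=-0.70002670; θ=atan2(y, x)=135.1744° ≈ 135.2°
Leg 5: φ1=-0.5903925, φ2=0.3333422, Δφ=0.9237347, Δλ=-1.3657533 rad; a=sin²(Δφ/2)+cosφ1·cosφ2·sin²(Δλ/2)=0.5111588000; c=2·atan2(√a, √(1-a))=1.593115780; dist=6371·c=10149.741 ≈ 10149.7 km; running total=59028.2 km
Leg 5 bearing: y=sinΔλ·cosφ2=-0.92515937, x=cosφ1·sinφ2-sinφ1·cosφ2·cosΔλ=0.37892225; θ=atan2(y, x)=-67.7272° <0 so +360° → 292.2728° ≈ 292.3°

Leg 1: dist=9665.8 km, bearing=86.3°
Leg 2: dist=15334.9 km, bearing=357.5°
Leg 3: dist=12841.4 km, bearing=103.7°
Leg 4: dist=11036.4 km, bearing=135.2°
Leg 5: dist=10149.7 km, bearing=292.3°
Total: 59028.2 km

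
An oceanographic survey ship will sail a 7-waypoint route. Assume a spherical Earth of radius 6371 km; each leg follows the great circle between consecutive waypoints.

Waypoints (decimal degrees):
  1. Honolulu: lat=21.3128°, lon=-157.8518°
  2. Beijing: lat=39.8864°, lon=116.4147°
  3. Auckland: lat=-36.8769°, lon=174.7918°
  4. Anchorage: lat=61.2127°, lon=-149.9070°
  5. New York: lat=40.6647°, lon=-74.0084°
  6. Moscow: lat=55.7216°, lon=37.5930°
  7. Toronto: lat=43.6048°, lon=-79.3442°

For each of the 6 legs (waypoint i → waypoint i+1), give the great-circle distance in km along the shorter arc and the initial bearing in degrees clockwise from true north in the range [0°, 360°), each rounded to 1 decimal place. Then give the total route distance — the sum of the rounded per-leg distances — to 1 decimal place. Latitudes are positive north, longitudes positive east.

Leg 1: dist=8157.9 km, bearing=307.0°
Leg 2: dist=10409.1 km, bearing=137.0°
Leg 3: dist=11365.6 km, bearing=16.5°
Leg 4: dist=5414.4 km, bearing=78.3°
Leg 5: dist=7516.1 km, bearing=34.5°
Leg 6: dist=7488.7 km, bearing=315.6°
Total: 50351.8 km

Leg 1: φ1=0.3719785, φ2=0.6961490, Δφ=0.3241705, Δλ=4.7868535 rad; a=sin²(Δφ/2)+cosφ1·cosφ2·sin²(Δλ/2)=0.3568721345; c=2·atan2(√a, √(1-a))=1.280479581; dist=6371·c=8157.935 ≈ 8157.9 km; running total=8157.9 km
Leg 1 bearing: y=sinΔλ·cosφ2=-0.76519100, x=cosφ1·sinφ2-sinφ1·cosφ2·cosΔλ=0.57666315; θ=atan2(y, x)=-52.9976° <0 so +360° → 307.0024° ≈ 307.0°
Leg 2: φ1=0.6961490, φ2=-0.6436233, Δφ=-1.3397723, Δλ=1.0188726 rad; a=sin²(Δφ/2)+cosφ1·cosφ2·sin²(Δλ/2)=0.5314964847; c=2·atan2(√a, √(1-a))=1.633831031; dist=6371·c=10409.138 ≈ 10409.1 km; running total=18567.0 km
Leg 2 bearing: y=sinΔλ·cosφ2=0.68115151, x=cosφ1·sinφ2-sinφ1·cosφ2·cosΔλ=-0.72942752; θ=atan2(y, x)=136.9601° ≈ 137.0°
Leg 3: φ1=-0.6436233, φ2=1.0683632, Δφ=1.7119865, Δλ=-5.6670631 rad; a=sin²(Δφ/2)+cosφ1·cosφ2·sin²(Δλ/2)=0.6057761181; c=2·atan2(√a, √(1-a))=1.783959196; dist=6371·c=11365.604 ≈ 11365.6 km; running total=29932.6 km
Leg 3 bearing: y=sinΔλ·cosφ2=0.27828102, x=cosφ1·sinφ2-sinφ1·cosφ2·cosΔλ=0.93691266; θ=atan2(y, x)=16.5424° ≈ 16.5°
Leg 4: φ1=1.0683632, φ2=0.7097329, Δφ=-0.3586303, Δλ=1.3246805 rad; a=sin²(Δφ/2)+cosφ1·cosφ2·sin²(Δλ/2)=0.1699526412; c=2·atan2(√a, √(1-a))=0.849851482; dist=6371·c=5414.404 ≈ 5414.4 km; running total=35347.0 km
Leg 4 bearing: y=sinΔλ·cosφ2=0.73567828, x=cosφ1·sinφ2-sinφ1·cosφ2·cosΔλ=0.15183029; θ=atan2(y, x)=78.3389° ≈ 78.3°
Leg 5: φ1=0.7097329, φ2=0.9725254, Δφ=0.2627925, Δλ=1.9478119 rad; a=sin²(Δφ/2)+cosφ1·cosφ2·sin²(Δλ/2)=0.3094147564; c=2·atan2(√a, √(1-a))=1.179734291; dist=6371·c=7516.087 ≈ 7516.1 km; running total=42863.1 km
Leg 5 bearing: y=sinΔλ·cosφ2=0.52365860, x=cosφ1·sinφ2-sinφ1·cosφ2·cosΔλ=0.76189942; θ=atan2(y, x)=34.5010° ≈ 34.5°
Leg 6: φ1=0.9725254, φ2=0.7610473, Δφ=-0.2114781, Δλ=-2.0409392 rad; a=sin²(Δφ/2)+cosφ1·cosφ2·sin²(Δλ/2)=0.3074315761; c=2·atan2(√a, √(1-a))=1.175440222; dist=6371·c=7488.730 ≈ 7488.7 km; running total=50351.8 km
Leg 6 bearing: y=sinΔλ·cosφ2=-0.64555031, x=cosφ1·sinφ2-sinφ1·cosφ2·cosΔλ=0.65949557; θ=atan2(y, x)=-44.3878° <0 so +360° → 315.6122° ≈ 315.6°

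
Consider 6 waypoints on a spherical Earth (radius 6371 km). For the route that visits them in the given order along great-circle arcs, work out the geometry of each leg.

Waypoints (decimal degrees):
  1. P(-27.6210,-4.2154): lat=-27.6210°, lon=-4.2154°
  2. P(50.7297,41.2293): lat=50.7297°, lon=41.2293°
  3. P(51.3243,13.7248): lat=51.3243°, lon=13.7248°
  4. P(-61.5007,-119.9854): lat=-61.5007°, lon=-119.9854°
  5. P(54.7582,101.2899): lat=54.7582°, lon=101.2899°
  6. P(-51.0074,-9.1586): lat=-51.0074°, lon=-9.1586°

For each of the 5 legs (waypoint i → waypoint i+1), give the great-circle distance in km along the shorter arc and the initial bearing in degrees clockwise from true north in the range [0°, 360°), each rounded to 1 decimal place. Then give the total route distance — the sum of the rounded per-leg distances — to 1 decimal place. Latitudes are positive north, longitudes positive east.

Leg 1: dist=9787.3 km, bearing=26.8°
Leg 2: dist=1913.4 km, bearing=282.7°
Leg 3: dist=17028.7 km, bearing=229.8°
Leg 4: dist=17526.5 km, bearing=271.3°
Leg 5: dist=15523.7 km, bearing=245.5°
Total: 61779.6 km

Leg 1: φ1=-0.4820774, φ2=0.8854003, Δφ=1.3674777, Δλ=0.7931596 rad; a=sin²(Δφ/2)+cosφ1·cosφ2·sin²(Δλ/2)=0.4827179095; c=2·atan2(√a, √(1-a))=1.536225260; dist=6371·c=9787.291 ≈ 9787.3 km; running total=9787.3 km
Leg 1 bearing: y=sinΔλ·cosφ2=0.45104461, x=cosφ1·sinφ2-sinφ1·cosφ2·cosΔλ=0.89183187; θ=atan2(y, x)=26.8280° ≈ 26.8°
Leg 2: φ1=0.8854003, φ2=0.8957780, Δφ=0.0103777, Δλ=-0.4800441 rad; a=sin²(Δφ/2)+cosφ1·cosφ2·sin²(Δλ/2)=0.0223808876; c=2·atan2(√a, √(1-a))=0.300332334; dist=6371·c=1913.417 ≈ 1913.4 km; running total=11700.7 km
Leg 2 bearing: y=sinΔλ·cosφ2=-0.28859560, x=cosφ1·sinφ2-sinφ1·cosφ2·cosΔλ=0.06505776; θ=atan2(y, x)=-77.2962° <0 so +360° → 282.7038° ≈ 282.7°
Leg 3: φ1=0.8957780, φ2=-1.0733897, Δφ=-1.9691677, Δλ=-2.3336832 rad; a=sin²(Δφ/2)+cosφ1·cosφ2·sin²(Δλ/2)=0.9460677985; c=2·atan2(√a, √(1-a))=2.672846854; dist=6371·c=17028.707 ≈ 17028.7 km; running total=28729.4 km
Leg 3 bearing: y=sinΔλ·cosφ2=-0.34490365, x=cosφ1·sinφ2-sinφ1·cosφ2·cosΔλ=-0.29177996; θ=atan2(y, x)=-130.2304° <0 so +360° → 229.7696° ≈ 229.8°
Leg 4: φ1=-1.0733897, φ2=0.9557109, Δφ=2.0291006, Δλ=3.8619825 rad; a=sin²(Δφ/2)+cosφ1·cosφ2·sin²(Δλ/2)=0.9623391122; c=2·atan2(√a, √(1-a))=2.750985940; dist=6371·c=17526.531 ≈ 17526.5 km; running total=46255.9 km
Leg 4 bearing: y=sinΔλ·cosφ2=-0.38065273, x=cosφ1·sinφ2-sinφ1·cosφ2·cosΔλ=0.00858373; θ=atan2(y, x)=-88.7082° <0 so +360° → 271.2918° ≈ 271.3°
Leg 5: φ1=0.9557109, φ2=-0.8902471, Δφ=-1.8459580, Δλ=-1.9276900 rad; a=sin²(Δφ/2)+cosφ1·cosφ2·sin²(Δλ/2)=0.8808135132; c=2·atan2(√a, √(1-a))=2.436616533; dist=6371·c=15523.684 ≈ 15523.7 km; running total=61779.6 km
Leg 5 bearing: y=sinΔλ·cosφ2=-0.58957072, x=cosφ1·sinφ2-sinφ1·cosφ2·cosΔλ=-0.26894357; θ=atan2(y, x)=-114.5210° <0 so +360° → 245.4790° ≈ 245.5°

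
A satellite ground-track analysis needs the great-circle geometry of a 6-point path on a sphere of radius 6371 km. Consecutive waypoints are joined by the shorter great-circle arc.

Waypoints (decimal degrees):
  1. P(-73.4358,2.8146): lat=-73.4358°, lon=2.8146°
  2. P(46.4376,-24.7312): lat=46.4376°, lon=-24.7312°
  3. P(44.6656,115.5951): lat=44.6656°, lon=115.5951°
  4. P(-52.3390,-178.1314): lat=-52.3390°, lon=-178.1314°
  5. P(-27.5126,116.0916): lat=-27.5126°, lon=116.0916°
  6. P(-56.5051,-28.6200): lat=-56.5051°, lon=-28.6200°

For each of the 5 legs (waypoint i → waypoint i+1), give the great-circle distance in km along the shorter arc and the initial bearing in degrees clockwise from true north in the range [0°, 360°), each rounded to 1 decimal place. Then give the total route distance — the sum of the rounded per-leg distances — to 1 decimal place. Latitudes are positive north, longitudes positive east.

Leg 1: dist=13494.2 km, bearing=338.1°
Leg 2: dist=9163.2 km, bearing=27.3°
Leg 3: dist=12502.3 km, bearing=142.8°
Leg 4: dist=6002.6 km, bearing=270.4°
Leg 5: dist=10098.6 km, bearing=198.6°
Total: 51260.9 km

Leg 1: φ1=-1.2816965, φ2=0.8104890, Δφ=2.0921855, Δλ=-0.4807649 rad; a=sin²(Δφ/2)+cosφ1·cosφ2·sin²(Δλ/2)=0.7601782631; c=2·atan2(√a, √(1-a))=2.118064727; dist=6371·c=13494.190 ≈ 13494.2 km; running total=13494.2 km
Leg 1 bearing: y=sinΔλ·cosφ2=-0.31869989, x=cosφ1·sinφ2-sinφ1·cosφ2·cosΔλ=0.79224962; θ=atan2(y, x)=-21.9135° <0 so +360° → 338.0865° ≈ 338.1°
Leg 2: φ1=0.8104890, φ2=0.7795618, Δφ=-0.0309272, Δλ=2.4491560 rad; a=sin²(Δφ/2)+cosφ1·cosφ2·sin²(Δλ/2)=0.4339326060; c=2·atan2(√a, √(1-a))=1.438273982; dist=6371·c=9163.244 ≈ 9163.2 km; running total=22657.4 km
Leg 2 bearing: y=sinΔλ·cosφ2=0.45405428, x=cosφ1·sinφ2-sinφ1·cosφ2·cosΔλ=0.88112151; θ=atan2(y, x)=27.2627° ≈ 27.3°
Leg 3: φ1=0.7795618, φ2=-0.9134879, Δφ=-1.6930497, Δλ=-5.1264945 rad; a=sin²(Δφ/2)+cosφ1·cosφ2·sin²(Δλ/2)=0.6908237463; c=2·atan2(√a, √(1-a))=1.962374375; dist=6371·c=12502.287 ≈ 12502.3 km; running total=35159.7 km
Leg 3 bearing: y=sinΔλ·cosφ2=0.55934551, x=cosφ1·sinφ2-sinφ1·cosφ2·cosΔλ=-0.73585174; θ=atan2(y, x)=142.7603° ≈ 142.8°
Leg 4: φ1=-0.9134879, φ2=-0.4801855, Δφ=0.4333024, Δλ=5.1351601 rad; a=sin²(Δφ/2)+cosφ1·cosφ2·sin²(Δλ/2)=0.2059875076; c=2·atan2(√a, √(1-a))=0.942181439; dist=6371·c=6002.638 ≈ 6002.6 km; running total=41162.3 km
Leg 4 bearing: y=sinΔλ·cosφ2=-0.80882178, x=cosφ1·sinφ2-sinφ1·cosφ2·cosΔλ=0.00582695; θ=atan2(y, x)=-89.5872° <0 so +360° → 270.4128° ≈ 270.4°
Leg 5: φ1=-0.4801855, φ2=-0.9862000, Δφ=-0.5060146, Δλ=-2.5256939 rad; a=sin²(Δφ/2)+cosφ1·cosφ2·sin²(Δλ/2)=0.5071433106; c=2·atan2(√a, √(1-a))=1.585083434; dist=6371·c=10098.567 ≈ 10098.6 km; running total=51260.9 km
Leg 5 bearing: y=sinΔλ·cosφ2=-0.31880691, x=cosφ1·sinφ2-sinφ1·cosφ2·cosΔλ=-0.94771201; θ=atan2(y, x)=-161.4072° <0 so +360° → 198.5928° ≈ 198.6°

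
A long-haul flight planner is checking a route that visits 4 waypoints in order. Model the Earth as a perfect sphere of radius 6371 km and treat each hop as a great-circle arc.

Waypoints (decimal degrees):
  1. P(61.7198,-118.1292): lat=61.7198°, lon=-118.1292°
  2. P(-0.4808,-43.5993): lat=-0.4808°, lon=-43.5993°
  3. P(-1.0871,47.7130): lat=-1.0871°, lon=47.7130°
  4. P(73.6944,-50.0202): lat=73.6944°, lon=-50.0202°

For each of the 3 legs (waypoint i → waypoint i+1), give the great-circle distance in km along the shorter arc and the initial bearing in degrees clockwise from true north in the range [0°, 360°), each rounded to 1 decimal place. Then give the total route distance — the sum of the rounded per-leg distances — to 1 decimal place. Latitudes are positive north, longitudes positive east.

Leg 1: dist=9247.7 km, bearing=103.9°
Leg 2: dist=10152.4 km, bearing=91.1°
Leg 3: dist=10364.4 km, bearing=343.8°
Total: 29764.5 km

Leg 1: φ1=1.0772137, φ2=-0.0083915, Δφ=-1.0856053, Δλ=1.3007921 rad; a=sin²(Δφ/2)+cosφ1·cosφ2·sin²(Δλ/2)=0.4405096645; c=2·atan2(√a, √(1-a))=1.451533129; dist=6371·c=9247.718 ≈ 9247.7 km; running total=9247.7 km
Leg 1 bearing: y=sinΔλ·cosφ2=0.96373585, x=cosφ1·sinφ2-sinφ1·cosφ2·cosΔλ=-0.23886568; θ=atan2(y, x)=103.9205° ≈ 103.9°
Leg 2: φ1=-0.0083915, φ2=-0.0189735, Δφ=-0.0105819, Δλ=1.5937003 rad; a=sin²(Δφ/2)+cosφ1·cosφ2·sin²(Δλ/2)=0.5113689098; c=2·atan2(√a, √(1-a))=1.593536106; dist=6371·c=10152.419 ≈ 10152.4 km; running total=19400.1 km
Leg 2 bearing: y=sinΔλ·cosφ2=0.99955777, x=cosφ1·sinφ2-sinφ1·cosφ2·cosΔλ=-0.01916381; θ=atan2(y, x)=91.0984° ≈ 91.1°
Leg 3: φ1=-0.0189735, φ2=1.2862099, Δφ=1.3051834, Δλ=-1.7057661 rad; a=sin²(Δφ/2)+cosφ1·cosφ2·sin²(Δλ/2)=0.5279908360; c=2·atan2(√a, √(1-a))=1.626807281; dist=6371·c=10364.389 ≈ 10364.4 km; running total=29764.5 km
Leg 3 bearing: y=sinΔλ·cosφ2=-0.27820711, x=cosφ1·sinφ2-sinφ1·cosφ2·cosΔλ=0.95888834; θ=atan2(y, x)=-16.1793° <0 so +360° → 343.8207° ≈ 343.8°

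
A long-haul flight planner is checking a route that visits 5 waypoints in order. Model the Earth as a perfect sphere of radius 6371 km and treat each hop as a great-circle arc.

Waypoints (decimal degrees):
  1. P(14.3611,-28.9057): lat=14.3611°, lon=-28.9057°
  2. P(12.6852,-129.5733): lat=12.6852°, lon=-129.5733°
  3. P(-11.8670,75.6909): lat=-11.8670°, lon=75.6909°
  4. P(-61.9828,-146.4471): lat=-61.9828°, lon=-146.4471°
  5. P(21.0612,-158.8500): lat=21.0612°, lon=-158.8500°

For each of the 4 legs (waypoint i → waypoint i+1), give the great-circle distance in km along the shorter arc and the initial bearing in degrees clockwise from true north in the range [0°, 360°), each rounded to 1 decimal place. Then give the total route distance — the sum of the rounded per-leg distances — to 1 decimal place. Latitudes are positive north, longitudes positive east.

Leg 1: dist=10777.0 km, bearing=285.0°
Leg 2: dist=17269.6 km, bearing=269.1°
Leg 3: dist=11027.0 km, bearing=161.4°
Leg 4: dist=9299.7 km, bearing=348.4°
Total: 48373.3 km

Leg 1: φ1=0.2506485, φ2=0.2213985, Δφ=-0.0292500, Δλ=-1.7569811 rad; a=sin²(Δφ/2)+cosφ1·cosφ2·sin²(Δλ/2)=0.5602414881; c=2·atan2(√a, √(1-a))=1.691572715; dist=6371·c=10777.010 ≈ 10777.0 km; running total=10777.0 km
Leg 1 bearing: y=sinΔλ·cosφ2=-0.95873077, x=cosφ1·sinφ2-sinφ1·cosφ2·cosΔλ=0.25752507; θ=atan2(y, x)=-74.9647° <0 so +360° → 285.0353° ≈ 285.0°
Leg 2: φ1=0.2213985, φ2=-0.2071182, Δφ=-0.4285167, Δλ=3.5825361 rad; a=sin²(Δφ/2)+cosφ1·cosφ2·sin²(Δλ/2)=0.9542882647; c=2·atan2(√a, √(1-a))=2.710659931; dist=6371·c=17269.614 ≈ 17269.6 km; running total=28046.6 km
Leg 2 bearing: y=sinΔλ·cosφ2=-0.41767129, x=cosφ1·sinφ2-sinφ1·cosφ2·cosΔλ=-0.00627561; θ=atan2(y, x)=-90.8608° <0 so +360° → 269.1392° ≈ 269.1°
Leg 3: φ1=-0.2071182, φ2=-1.0818039, Δφ=-0.8746857, Δλ=-3.8770395 rad; a=sin²(Δφ/2)+cosφ1·cosφ2·sin²(Δλ/2)=0.5796694399; c=2·atan2(√a, √(1-a))=1.730817267; dist=6371·c=11027.037 ≈ 11027.0 km; running total=39073.6 km
Leg 3 bearing: y=sinΔλ·cosφ2=0.31515501, x=cosφ1·sinφ2-sinφ1·cosφ2·cosΔλ=-0.93556851; θ=atan2(y, x)=161.3834° ≈ 161.4°
Leg 4: φ1=-1.0818039, φ2=0.3675873, Δφ=1.4493912, Δλ=-0.2164714 rad; a=sin²(Δφ/2)+cosφ1·cosφ2·sin²(Δλ/2)=0.4445617722; c=2·atan2(√a, √(1-a))=1.459691427; dist=6371·c=9299.694 ≈ 9299.7 km; running total=48373.3 km
Leg 4 bearing: y=sinΔλ·cosφ2=-0.20043652, x=cosφ1·sinφ2-sinφ1·cosφ2·cosΔλ=0.97341236; θ=atan2(y, x)=-11.6352° <0 so +360° → 348.3648° ≈ 348.4°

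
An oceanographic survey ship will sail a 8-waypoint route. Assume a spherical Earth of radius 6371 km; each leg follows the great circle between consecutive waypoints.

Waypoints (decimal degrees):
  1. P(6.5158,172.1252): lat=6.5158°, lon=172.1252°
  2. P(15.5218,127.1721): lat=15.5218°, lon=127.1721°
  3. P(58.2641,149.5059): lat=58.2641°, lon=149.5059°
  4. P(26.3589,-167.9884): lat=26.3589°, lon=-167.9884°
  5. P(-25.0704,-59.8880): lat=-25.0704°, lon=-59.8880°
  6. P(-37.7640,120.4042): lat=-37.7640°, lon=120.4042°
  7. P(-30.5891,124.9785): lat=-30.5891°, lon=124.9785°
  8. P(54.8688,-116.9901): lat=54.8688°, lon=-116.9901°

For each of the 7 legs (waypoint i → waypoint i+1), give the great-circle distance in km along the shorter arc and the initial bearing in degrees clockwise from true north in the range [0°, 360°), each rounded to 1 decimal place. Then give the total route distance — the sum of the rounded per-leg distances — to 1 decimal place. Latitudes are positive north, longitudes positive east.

Leg 1: φ1=0.1137222, φ2=0.2709065, Δφ=0.1571844, Δλ=-0.7845796 rad; a=sin²(Δφ/2)+cosφ1·cosφ2·sin²(Δλ/2)=0.1460811434; c=2·atan2(√a, √(1-a))=0.784363934; dist=6371·c=4997.183 ≈ 4997.2 km; running total=4997.2 km
Leg 1 bearing: y=sinΔλ·cosφ2=-0.68075975, x=cosφ1·sinφ2-sinφ1·cosφ2·cosΔλ=0.18849915; θ=atan2(y, x)=-74.5228° <0 so +360° → 285.4772° ≈ 285.5°
Leg 2: φ1=0.2709065, φ2=1.0169004, Δφ=0.7459939, Δλ=0.3897983 rad; a=sin²(Δφ/2)+cosφ1·cosφ2·sin²(Δλ/2)=0.1518025296; c=2·atan2(√a, √(1-a))=0.800434516; dist=6371·c=5099.568 ≈ 5099.6 km; running total=10096.8 km
Leg 2 bearing: y=sinΔλ·cosφ2=0.19988276, x=cosφ1·sinφ2-sinφ1·cosφ2·cosΔλ=0.68926118; θ=atan2(y, x)=16.1719° ≈ 16.2°
Leg 3: φ1=1.0169004, φ2=0.4600496, Δφ=-0.5568508, Δλ=-5.5413209 rad; a=sin²(Δφ/2)+cosφ1·cosφ2·sin²(Δλ/2)=0.1374666999; c=2·atan2(√a, √(1-a))=0.759665230; dist=6371·c=4839.827 ≈ 4839.8 km; running total=14936.6 km
Leg 3 bearing: y=sinΔλ·cosφ2=0.60541514, x=cosφ1·sinφ2-sinφ1·cosφ2·cosΔλ=-0.32825438; θ=atan2(y, x)=118.4664° ≈ 118.5°
Leg 4: φ1=0.4600496, φ2=-0.4375610, Δφ=-0.8976106, Δλ=1.8867079 rad; a=sin²(Δφ/2)+cosφ1·cosφ2·sin²(Δλ/2)=0.7201441060; c=2·atan2(√a, √(1-a))=2.026715975; dist=6371·c=12912.207 ≈ 12912.2 km; running total=27848.8 km
Leg 4 bearing: y=sinΔλ·cosφ2=0.86096361, x=cosφ1·sinφ2-sinφ1·cosφ2·cosΔλ=-0.25473112; θ=atan2(y, x)=106.4818° ≈ 106.5°
Leg 5: φ1=-0.4375610, φ2=-0.6591061, Δφ=-0.2215451, Δλ=3.1466925 rad; a=sin²(Δφ/2)+cosφ1·cosφ2·sin²(Δλ/2)=0.7282772666; c=2·atan2(√a, √(1-a))=2.044915024; dist=6371·c=13028.154 ≈ 13028.2 km; running total=40877.0 km
Leg 5 bearing: y=sinΔλ·cosφ2=-0.00403162, x=cosφ1·sinφ2-sinφ1·cosφ2·cosΔλ=-0.88968630; θ=atan2(y, x)=-179.7404° <0 so +360° → 180.2596° ≈ 180.3°
Leg 6: φ1=-0.6591061, φ2=-0.5338805, Δφ=0.1252256, Δλ=0.0798366 rad; a=sin²(Δφ/2)+cosφ1·cosφ2·sin²(Δλ/2)=0.0049990688; c=2·atan2(√a, √(1-a))=0.141526270; dist=6371·c=901.664 ≈ 901.7 km; running total=41778.7 km
Leg 6 bearing: y=sinΔλ·cosφ2=0.06865346, x=cosφ1·sinφ2-sinφ1·cosφ2·cosΔλ=0.12321938; θ=atan2(y, x)=29.1250° ≈ 29.1°
Leg 7: φ1=-0.5338805, φ2=0.9576412, Δφ=1.4915217, Δλ=-4.2231488 rad; a=sin²(Δφ/2)+cosφ1·cosφ2·sin²(Δλ/2)=0.8244903262; c=2·atan2(√a, √(1-a))=2.277040169; dist=6371·c=14507.023 ≈ 14507.0 km; running total=56285.7 km
Leg 7 bearing: y=sinΔλ·cosφ2=0.50794466, x=cosφ1·sinφ2-sinφ1·cosφ2·cosΔλ=0.56640651; θ=atan2(y, x)=41.8853° ≈ 41.9°

Leg 1: dist=4997.2 km, bearing=285.5°
Leg 2: dist=5099.6 km, bearing=16.2°
Leg 3: dist=4839.8 km, bearing=118.5°
Leg 4: dist=12912.2 km, bearing=106.5°
Leg 5: dist=13028.2 km, bearing=180.3°
Leg 6: dist=901.7 km, bearing=29.1°
Leg 7: dist=14507.0 km, bearing=41.9°
Total: 56285.7 km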